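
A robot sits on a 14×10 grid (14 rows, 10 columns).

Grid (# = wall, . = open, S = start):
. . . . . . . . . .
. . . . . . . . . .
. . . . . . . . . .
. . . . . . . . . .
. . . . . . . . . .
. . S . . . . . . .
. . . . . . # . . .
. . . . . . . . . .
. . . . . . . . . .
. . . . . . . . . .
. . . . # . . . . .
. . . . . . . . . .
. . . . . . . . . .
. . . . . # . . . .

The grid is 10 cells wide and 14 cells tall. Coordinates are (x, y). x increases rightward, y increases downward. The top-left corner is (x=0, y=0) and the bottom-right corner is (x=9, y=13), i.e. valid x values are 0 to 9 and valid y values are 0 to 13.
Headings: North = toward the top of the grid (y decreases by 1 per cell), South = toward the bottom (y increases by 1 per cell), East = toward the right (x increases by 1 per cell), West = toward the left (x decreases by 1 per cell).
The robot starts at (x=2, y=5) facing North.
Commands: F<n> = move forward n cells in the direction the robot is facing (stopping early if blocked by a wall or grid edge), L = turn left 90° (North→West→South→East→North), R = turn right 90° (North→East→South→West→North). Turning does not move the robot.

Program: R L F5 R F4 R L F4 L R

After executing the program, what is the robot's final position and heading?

Answer: Final position: (x=9, y=0), facing East

Derivation:
Start: (x=2, y=5), facing North
  R: turn right, now facing East
  L: turn left, now facing North
  F5: move forward 5, now at (x=2, y=0)
  R: turn right, now facing East
  F4: move forward 4, now at (x=6, y=0)
  R: turn right, now facing South
  L: turn left, now facing East
  F4: move forward 3/4 (blocked), now at (x=9, y=0)
  L: turn left, now facing North
  R: turn right, now facing East
Final: (x=9, y=0), facing East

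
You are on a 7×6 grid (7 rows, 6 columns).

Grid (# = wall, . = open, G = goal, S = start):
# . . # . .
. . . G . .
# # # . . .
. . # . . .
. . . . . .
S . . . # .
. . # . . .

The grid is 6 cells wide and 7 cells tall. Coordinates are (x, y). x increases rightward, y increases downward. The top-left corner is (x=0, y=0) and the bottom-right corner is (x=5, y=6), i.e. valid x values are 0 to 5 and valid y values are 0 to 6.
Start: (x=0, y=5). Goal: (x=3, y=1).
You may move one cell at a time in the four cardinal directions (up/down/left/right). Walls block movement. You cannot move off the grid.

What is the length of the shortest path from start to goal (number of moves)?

BFS from (x=0, y=5) until reaching (x=3, y=1):
  Distance 0: (x=0, y=5)
  Distance 1: (x=0, y=4), (x=1, y=5), (x=0, y=6)
  Distance 2: (x=0, y=3), (x=1, y=4), (x=2, y=5), (x=1, y=6)
  Distance 3: (x=1, y=3), (x=2, y=4), (x=3, y=5)
  Distance 4: (x=3, y=4), (x=3, y=6)
  Distance 5: (x=3, y=3), (x=4, y=4), (x=4, y=6)
  Distance 6: (x=3, y=2), (x=4, y=3), (x=5, y=4), (x=5, y=6)
  Distance 7: (x=3, y=1), (x=4, y=2), (x=5, y=3), (x=5, y=5)  <- goal reached here
One shortest path (7 moves): (x=0, y=5) -> (x=1, y=5) -> (x=2, y=5) -> (x=3, y=5) -> (x=3, y=4) -> (x=3, y=3) -> (x=3, y=2) -> (x=3, y=1)

Answer: Shortest path length: 7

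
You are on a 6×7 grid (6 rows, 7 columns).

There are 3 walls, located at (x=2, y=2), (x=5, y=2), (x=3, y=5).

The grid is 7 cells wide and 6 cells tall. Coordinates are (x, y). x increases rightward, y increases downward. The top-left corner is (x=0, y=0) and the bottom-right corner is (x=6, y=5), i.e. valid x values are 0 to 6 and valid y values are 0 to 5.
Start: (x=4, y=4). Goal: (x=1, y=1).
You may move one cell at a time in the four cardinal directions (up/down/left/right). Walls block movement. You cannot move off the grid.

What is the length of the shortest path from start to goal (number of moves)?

BFS from (x=4, y=4) until reaching (x=1, y=1):
  Distance 0: (x=4, y=4)
  Distance 1: (x=4, y=3), (x=3, y=4), (x=5, y=4), (x=4, y=5)
  Distance 2: (x=4, y=2), (x=3, y=3), (x=5, y=3), (x=2, y=4), (x=6, y=4), (x=5, y=5)
  Distance 3: (x=4, y=1), (x=3, y=2), (x=2, y=3), (x=6, y=3), (x=1, y=4), (x=2, y=5), (x=6, y=5)
  Distance 4: (x=4, y=0), (x=3, y=1), (x=5, y=1), (x=6, y=2), (x=1, y=3), (x=0, y=4), (x=1, y=5)
  Distance 5: (x=3, y=0), (x=5, y=0), (x=2, y=1), (x=6, y=1), (x=1, y=2), (x=0, y=3), (x=0, y=5)
  Distance 6: (x=2, y=0), (x=6, y=0), (x=1, y=1), (x=0, y=2)  <- goal reached here
One shortest path (6 moves): (x=4, y=4) -> (x=3, y=4) -> (x=2, y=4) -> (x=1, y=4) -> (x=1, y=3) -> (x=1, y=2) -> (x=1, y=1)

Answer: Shortest path length: 6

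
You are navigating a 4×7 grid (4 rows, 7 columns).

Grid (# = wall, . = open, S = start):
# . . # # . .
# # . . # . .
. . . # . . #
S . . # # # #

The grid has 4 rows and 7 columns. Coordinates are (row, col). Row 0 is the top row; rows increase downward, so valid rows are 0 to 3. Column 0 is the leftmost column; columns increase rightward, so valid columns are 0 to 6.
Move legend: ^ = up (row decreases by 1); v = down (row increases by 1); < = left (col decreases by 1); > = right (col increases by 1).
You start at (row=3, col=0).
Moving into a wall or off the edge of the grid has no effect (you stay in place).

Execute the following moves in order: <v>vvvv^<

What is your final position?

Answer: Final position: (row=2, col=0)

Derivation:
Start: (row=3, col=0)
  < (left): blocked, stay at (row=3, col=0)
  v (down): blocked, stay at (row=3, col=0)
  > (right): (row=3, col=0) -> (row=3, col=1)
  [×4]v (down): blocked, stay at (row=3, col=1)
  ^ (up): (row=3, col=1) -> (row=2, col=1)
  < (left): (row=2, col=1) -> (row=2, col=0)
Final: (row=2, col=0)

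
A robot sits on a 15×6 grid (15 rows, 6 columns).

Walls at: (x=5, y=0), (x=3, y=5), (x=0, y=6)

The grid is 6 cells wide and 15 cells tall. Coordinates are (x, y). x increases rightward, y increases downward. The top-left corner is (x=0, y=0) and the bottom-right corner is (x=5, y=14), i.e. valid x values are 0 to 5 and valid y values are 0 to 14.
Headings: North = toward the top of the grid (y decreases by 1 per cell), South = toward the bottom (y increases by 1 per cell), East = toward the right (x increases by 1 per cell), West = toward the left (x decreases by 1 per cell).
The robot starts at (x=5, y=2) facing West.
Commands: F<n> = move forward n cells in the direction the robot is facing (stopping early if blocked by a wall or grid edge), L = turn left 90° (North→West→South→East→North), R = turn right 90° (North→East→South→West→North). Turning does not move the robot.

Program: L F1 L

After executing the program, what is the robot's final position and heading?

Start: (x=5, y=2), facing West
  L: turn left, now facing South
  F1: move forward 1, now at (x=5, y=3)
  L: turn left, now facing East
Final: (x=5, y=3), facing East

Answer: Final position: (x=5, y=3), facing East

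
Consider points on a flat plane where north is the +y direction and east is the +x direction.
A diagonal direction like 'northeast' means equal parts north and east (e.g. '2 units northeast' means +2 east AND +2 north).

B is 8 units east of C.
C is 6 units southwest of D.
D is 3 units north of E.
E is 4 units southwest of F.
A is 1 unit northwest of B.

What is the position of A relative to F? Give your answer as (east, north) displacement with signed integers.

Answer: A is at (east=-3, north=-6) relative to F.

Derivation:
Place F at the origin (east=0, north=0).
  E is 4 units southwest of F: delta (east=-4, north=-4); E at (east=-4, north=-4).
  D is 3 units north of E: delta (east=+0, north=+3); D at (east=-4, north=-1).
  C is 6 units southwest of D: delta (east=-6, north=-6); C at (east=-10, north=-7).
  B is 8 units east of C: delta (east=+8, north=+0); B at (east=-2, north=-7).
  A is 1 unit northwest of B: delta (east=-1, north=+1); A at (east=-3, north=-6).
Therefore A relative to F: (east=-3, north=-6).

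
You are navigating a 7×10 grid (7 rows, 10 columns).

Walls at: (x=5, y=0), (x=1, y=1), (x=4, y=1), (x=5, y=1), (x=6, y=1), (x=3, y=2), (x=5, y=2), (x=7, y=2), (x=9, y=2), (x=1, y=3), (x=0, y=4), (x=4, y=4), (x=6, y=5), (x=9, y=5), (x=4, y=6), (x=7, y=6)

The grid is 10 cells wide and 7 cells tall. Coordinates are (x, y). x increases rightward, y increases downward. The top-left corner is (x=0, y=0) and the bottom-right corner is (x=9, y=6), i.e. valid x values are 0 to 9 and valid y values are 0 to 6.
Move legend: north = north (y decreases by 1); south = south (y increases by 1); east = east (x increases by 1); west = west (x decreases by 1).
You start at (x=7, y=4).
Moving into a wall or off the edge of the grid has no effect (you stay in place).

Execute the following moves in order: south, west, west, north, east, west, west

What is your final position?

Answer: Final position: (x=6, y=4)

Derivation:
Start: (x=7, y=4)
  south (south): (x=7, y=4) -> (x=7, y=5)
  west (west): blocked, stay at (x=7, y=5)
  west (west): blocked, stay at (x=7, y=5)
  north (north): (x=7, y=5) -> (x=7, y=4)
  east (east): (x=7, y=4) -> (x=8, y=4)
  west (west): (x=8, y=4) -> (x=7, y=4)
  west (west): (x=7, y=4) -> (x=6, y=4)
Final: (x=6, y=4)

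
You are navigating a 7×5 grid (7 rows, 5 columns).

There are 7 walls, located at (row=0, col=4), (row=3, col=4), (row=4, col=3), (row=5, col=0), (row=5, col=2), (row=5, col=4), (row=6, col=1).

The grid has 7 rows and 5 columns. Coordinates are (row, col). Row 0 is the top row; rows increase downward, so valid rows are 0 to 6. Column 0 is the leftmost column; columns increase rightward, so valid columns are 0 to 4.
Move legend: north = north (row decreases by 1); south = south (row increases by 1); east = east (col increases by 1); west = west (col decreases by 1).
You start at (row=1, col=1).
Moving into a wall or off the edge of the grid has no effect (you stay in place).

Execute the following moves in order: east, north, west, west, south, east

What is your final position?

Answer: Final position: (row=1, col=1)

Derivation:
Start: (row=1, col=1)
  east (east): (row=1, col=1) -> (row=1, col=2)
  north (north): (row=1, col=2) -> (row=0, col=2)
  west (west): (row=0, col=2) -> (row=0, col=1)
  west (west): (row=0, col=1) -> (row=0, col=0)
  south (south): (row=0, col=0) -> (row=1, col=0)
  east (east): (row=1, col=0) -> (row=1, col=1)
Final: (row=1, col=1)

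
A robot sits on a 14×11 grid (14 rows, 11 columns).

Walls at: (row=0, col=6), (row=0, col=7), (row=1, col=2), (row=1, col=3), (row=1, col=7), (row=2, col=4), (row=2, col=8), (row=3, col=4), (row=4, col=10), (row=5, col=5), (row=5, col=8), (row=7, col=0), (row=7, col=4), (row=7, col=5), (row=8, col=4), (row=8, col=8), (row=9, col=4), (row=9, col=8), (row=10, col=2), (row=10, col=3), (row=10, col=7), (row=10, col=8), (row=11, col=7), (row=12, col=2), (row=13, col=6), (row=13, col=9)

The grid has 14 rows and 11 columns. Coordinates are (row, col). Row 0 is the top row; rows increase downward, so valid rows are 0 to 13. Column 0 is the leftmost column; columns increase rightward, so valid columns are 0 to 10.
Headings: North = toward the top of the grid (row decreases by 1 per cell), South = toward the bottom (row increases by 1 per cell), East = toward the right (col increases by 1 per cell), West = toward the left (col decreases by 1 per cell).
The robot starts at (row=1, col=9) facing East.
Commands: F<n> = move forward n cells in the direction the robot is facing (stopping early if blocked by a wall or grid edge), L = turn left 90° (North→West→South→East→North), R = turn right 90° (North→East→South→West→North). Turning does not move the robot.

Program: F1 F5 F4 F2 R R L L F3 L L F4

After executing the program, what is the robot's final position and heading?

Start: (row=1, col=9), facing East
  F1: move forward 1, now at (row=1, col=10)
  F5: move forward 0/5 (blocked), now at (row=1, col=10)
  F4: move forward 0/4 (blocked), now at (row=1, col=10)
  F2: move forward 0/2 (blocked), now at (row=1, col=10)
  R: turn right, now facing South
  R: turn right, now facing West
  L: turn left, now facing South
  L: turn left, now facing East
  F3: move forward 0/3 (blocked), now at (row=1, col=10)
  L: turn left, now facing North
  L: turn left, now facing West
  F4: move forward 2/4 (blocked), now at (row=1, col=8)
Final: (row=1, col=8), facing West

Answer: Final position: (row=1, col=8), facing West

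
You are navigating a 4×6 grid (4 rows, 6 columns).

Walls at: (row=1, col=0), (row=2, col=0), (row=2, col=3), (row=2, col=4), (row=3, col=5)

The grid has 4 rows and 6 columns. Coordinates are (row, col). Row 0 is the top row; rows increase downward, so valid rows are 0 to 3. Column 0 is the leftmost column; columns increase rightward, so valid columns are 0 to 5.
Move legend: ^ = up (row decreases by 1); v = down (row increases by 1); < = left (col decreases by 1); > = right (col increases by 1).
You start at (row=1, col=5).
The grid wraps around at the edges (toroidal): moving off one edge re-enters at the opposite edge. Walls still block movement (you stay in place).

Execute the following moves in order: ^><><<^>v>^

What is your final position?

Start: (row=1, col=5)
  ^ (up): (row=1, col=5) -> (row=0, col=5)
  > (right): (row=0, col=5) -> (row=0, col=0)
  < (left): (row=0, col=0) -> (row=0, col=5)
  > (right): (row=0, col=5) -> (row=0, col=0)
  < (left): (row=0, col=0) -> (row=0, col=5)
  < (left): (row=0, col=5) -> (row=0, col=4)
  ^ (up): (row=0, col=4) -> (row=3, col=4)
  > (right): blocked, stay at (row=3, col=4)
  v (down): (row=3, col=4) -> (row=0, col=4)
  > (right): (row=0, col=4) -> (row=0, col=5)
  ^ (up): blocked, stay at (row=0, col=5)
Final: (row=0, col=5)

Answer: Final position: (row=0, col=5)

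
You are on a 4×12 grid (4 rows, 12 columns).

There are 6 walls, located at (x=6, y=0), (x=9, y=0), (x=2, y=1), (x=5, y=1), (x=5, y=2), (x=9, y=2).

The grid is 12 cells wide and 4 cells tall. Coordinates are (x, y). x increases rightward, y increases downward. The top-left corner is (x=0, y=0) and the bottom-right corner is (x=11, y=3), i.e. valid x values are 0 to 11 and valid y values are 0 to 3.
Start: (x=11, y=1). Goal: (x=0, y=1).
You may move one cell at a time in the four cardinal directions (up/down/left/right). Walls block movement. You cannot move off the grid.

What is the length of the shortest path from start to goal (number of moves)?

Answer: Shortest path length: 15

Derivation:
BFS from (x=11, y=1) until reaching (x=0, y=1):
  Distance 0: (x=11, y=1)
  Distance 1: (x=11, y=0), (x=10, y=1), (x=11, y=2)
  Distance 2: (x=10, y=0), (x=9, y=1), (x=10, y=2), (x=11, y=3)
  Distance 3: (x=8, y=1), (x=10, y=3)
  Distance 4: (x=8, y=0), (x=7, y=1), (x=8, y=2), (x=9, y=3)
  Distance 5: (x=7, y=0), (x=6, y=1), (x=7, y=2), (x=8, y=3)
  Distance 6: (x=6, y=2), (x=7, y=3)
  Distance 7: (x=6, y=3)
  Distance 8: (x=5, y=3)
  Distance 9: (x=4, y=3)
  Distance 10: (x=4, y=2), (x=3, y=3)
  Distance 11: (x=4, y=1), (x=3, y=2), (x=2, y=3)
  Distance 12: (x=4, y=0), (x=3, y=1), (x=2, y=2), (x=1, y=3)
  Distance 13: (x=3, y=0), (x=5, y=0), (x=1, y=2), (x=0, y=3)
  Distance 14: (x=2, y=0), (x=1, y=1), (x=0, y=2)
  Distance 15: (x=1, y=0), (x=0, y=1)  <- goal reached here
One shortest path (15 moves): (x=11, y=1) -> (x=10, y=1) -> (x=9, y=1) -> (x=8, y=1) -> (x=7, y=1) -> (x=6, y=1) -> (x=6, y=2) -> (x=6, y=3) -> (x=5, y=3) -> (x=4, y=3) -> (x=3, y=3) -> (x=2, y=3) -> (x=1, y=3) -> (x=0, y=3) -> (x=0, y=2) -> (x=0, y=1)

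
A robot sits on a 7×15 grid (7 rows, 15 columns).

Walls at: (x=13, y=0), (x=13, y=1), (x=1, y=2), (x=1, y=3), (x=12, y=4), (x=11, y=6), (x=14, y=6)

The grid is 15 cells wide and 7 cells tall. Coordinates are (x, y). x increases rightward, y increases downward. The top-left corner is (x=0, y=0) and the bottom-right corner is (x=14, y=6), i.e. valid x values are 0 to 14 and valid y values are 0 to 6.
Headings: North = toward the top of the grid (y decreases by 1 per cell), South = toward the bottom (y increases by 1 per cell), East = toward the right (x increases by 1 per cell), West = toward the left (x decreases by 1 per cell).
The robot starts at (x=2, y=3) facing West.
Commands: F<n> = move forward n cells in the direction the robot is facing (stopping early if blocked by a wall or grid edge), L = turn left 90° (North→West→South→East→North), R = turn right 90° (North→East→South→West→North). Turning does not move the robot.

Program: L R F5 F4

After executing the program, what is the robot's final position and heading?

Start: (x=2, y=3), facing West
  L: turn left, now facing South
  R: turn right, now facing West
  F5: move forward 0/5 (blocked), now at (x=2, y=3)
  F4: move forward 0/4 (blocked), now at (x=2, y=3)
Final: (x=2, y=3), facing West

Answer: Final position: (x=2, y=3), facing West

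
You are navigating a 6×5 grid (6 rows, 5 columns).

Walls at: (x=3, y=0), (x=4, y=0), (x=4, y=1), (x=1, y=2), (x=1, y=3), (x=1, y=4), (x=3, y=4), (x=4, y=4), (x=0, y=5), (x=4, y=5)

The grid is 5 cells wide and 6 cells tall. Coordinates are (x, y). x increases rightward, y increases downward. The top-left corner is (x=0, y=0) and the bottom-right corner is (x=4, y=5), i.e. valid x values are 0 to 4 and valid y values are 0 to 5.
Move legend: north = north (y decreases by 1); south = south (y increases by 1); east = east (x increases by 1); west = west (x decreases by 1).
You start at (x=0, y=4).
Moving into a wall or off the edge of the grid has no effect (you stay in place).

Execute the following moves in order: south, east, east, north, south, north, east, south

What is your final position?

Start: (x=0, y=4)
  south (south): blocked, stay at (x=0, y=4)
  east (east): blocked, stay at (x=0, y=4)
  east (east): blocked, stay at (x=0, y=4)
  north (north): (x=0, y=4) -> (x=0, y=3)
  south (south): (x=0, y=3) -> (x=0, y=4)
  north (north): (x=0, y=4) -> (x=0, y=3)
  east (east): blocked, stay at (x=0, y=3)
  south (south): (x=0, y=3) -> (x=0, y=4)
Final: (x=0, y=4)

Answer: Final position: (x=0, y=4)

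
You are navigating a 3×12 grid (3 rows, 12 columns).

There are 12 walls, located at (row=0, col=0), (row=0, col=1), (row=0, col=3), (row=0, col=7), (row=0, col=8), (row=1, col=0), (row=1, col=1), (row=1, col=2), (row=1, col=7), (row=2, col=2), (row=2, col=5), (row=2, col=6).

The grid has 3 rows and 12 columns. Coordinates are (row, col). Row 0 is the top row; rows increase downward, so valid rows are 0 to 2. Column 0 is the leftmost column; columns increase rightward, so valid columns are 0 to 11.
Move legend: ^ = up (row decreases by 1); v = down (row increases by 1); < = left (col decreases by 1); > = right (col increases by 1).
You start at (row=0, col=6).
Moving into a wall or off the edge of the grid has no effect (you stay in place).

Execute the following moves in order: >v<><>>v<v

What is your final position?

Answer: Final position: (row=1, col=5)

Derivation:
Start: (row=0, col=6)
  > (right): blocked, stay at (row=0, col=6)
  v (down): (row=0, col=6) -> (row=1, col=6)
  < (left): (row=1, col=6) -> (row=1, col=5)
  > (right): (row=1, col=5) -> (row=1, col=6)
  < (left): (row=1, col=6) -> (row=1, col=5)
  > (right): (row=1, col=5) -> (row=1, col=6)
  > (right): blocked, stay at (row=1, col=6)
  v (down): blocked, stay at (row=1, col=6)
  < (left): (row=1, col=6) -> (row=1, col=5)
  v (down): blocked, stay at (row=1, col=5)
Final: (row=1, col=5)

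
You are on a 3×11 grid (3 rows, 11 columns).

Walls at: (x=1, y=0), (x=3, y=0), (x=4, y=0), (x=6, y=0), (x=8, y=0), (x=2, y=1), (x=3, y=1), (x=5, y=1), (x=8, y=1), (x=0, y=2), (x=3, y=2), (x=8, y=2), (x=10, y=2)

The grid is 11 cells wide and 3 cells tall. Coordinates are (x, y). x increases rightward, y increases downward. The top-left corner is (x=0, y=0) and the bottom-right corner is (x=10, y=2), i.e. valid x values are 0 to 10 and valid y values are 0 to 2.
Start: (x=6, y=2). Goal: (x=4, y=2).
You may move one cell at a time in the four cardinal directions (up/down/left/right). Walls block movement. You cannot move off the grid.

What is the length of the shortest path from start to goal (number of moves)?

Answer: Shortest path length: 2

Derivation:
BFS from (x=6, y=2) until reaching (x=4, y=2):
  Distance 0: (x=6, y=2)
  Distance 1: (x=6, y=1), (x=5, y=2), (x=7, y=2)
  Distance 2: (x=7, y=1), (x=4, y=2)  <- goal reached here
One shortest path (2 moves): (x=6, y=2) -> (x=5, y=2) -> (x=4, y=2)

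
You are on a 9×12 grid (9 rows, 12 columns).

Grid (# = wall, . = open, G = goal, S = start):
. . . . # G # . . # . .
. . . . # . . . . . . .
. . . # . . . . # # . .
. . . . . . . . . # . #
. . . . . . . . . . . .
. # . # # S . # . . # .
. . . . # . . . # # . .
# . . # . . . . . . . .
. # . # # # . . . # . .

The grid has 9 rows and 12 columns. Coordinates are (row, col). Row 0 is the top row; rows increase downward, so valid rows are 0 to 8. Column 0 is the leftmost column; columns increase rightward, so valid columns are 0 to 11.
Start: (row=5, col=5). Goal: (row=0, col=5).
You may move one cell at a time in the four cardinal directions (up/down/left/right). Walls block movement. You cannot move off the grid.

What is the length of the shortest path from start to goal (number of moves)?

BFS from (row=5, col=5) until reaching (row=0, col=5):
  Distance 0: (row=5, col=5)
  Distance 1: (row=4, col=5), (row=5, col=6), (row=6, col=5)
  Distance 2: (row=3, col=5), (row=4, col=4), (row=4, col=6), (row=6, col=6), (row=7, col=5)
  Distance 3: (row=2, col=5), (row=3, col=4), (row=3, col=6), (row=4, col=3), (row=4, col=7), (row=6, col=7), (row=7, col=4), (row=7, col=6)
  Distance 4: (row=1, col=5), (row=2, col=4), (row=2, col=6), (row=3, col=3), (row=3, col=7), (row=4, col=2), (row=4, col=8), (row=7, col=7), (row=8, col=6)
  Distance 5: (row=0, col=5), (row=1, col=6), (row=2, col=7), (row=3, col=2), (row=3, col=8), (row=4, col=1), (row=4, col=9), (row=5, col=2), (row=5, col=8), (row=7, col=8), (row=8, col=7)  <- goal reached here
One shortest path (5 moves): (row=5, col=5) -> (row=4, col=5) -> (row=3, col=5) -> (row=2, col=5) -> (row=1, col=5) -> (row=0, col=5)

Answer: Shortest path length: 5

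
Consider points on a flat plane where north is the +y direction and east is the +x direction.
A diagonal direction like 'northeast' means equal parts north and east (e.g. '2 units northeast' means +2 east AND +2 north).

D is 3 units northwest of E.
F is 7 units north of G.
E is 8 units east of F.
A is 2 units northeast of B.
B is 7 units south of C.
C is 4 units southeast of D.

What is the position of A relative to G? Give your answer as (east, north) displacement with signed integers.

Place G at the origin (east=0, north=0).
  F is 7 units north of G: delta (east=+0, north=+7); F at (east=0, north=7).
  E is 8 units east of F: delta (east=+8, north=+0); E at (east=8, north=7).
  D is 3 units northwest of E: delta (east=-3, north=+3); D at (east=5, north=10).
  C is 4 units southeast of D: delta (east=+4, north=-4); C at (east=9, north=6).
  B is 7 units south of C: delta (east=+0, north=-7); B at (east=9, north=-1).
  A is 2 units northeast of B: delta (east=+2, north=+2); A at (east=11, north=1).
Therefore A relative to G: (east=11, north=1).

Answer: A is at (east=11, north=1) relative to G.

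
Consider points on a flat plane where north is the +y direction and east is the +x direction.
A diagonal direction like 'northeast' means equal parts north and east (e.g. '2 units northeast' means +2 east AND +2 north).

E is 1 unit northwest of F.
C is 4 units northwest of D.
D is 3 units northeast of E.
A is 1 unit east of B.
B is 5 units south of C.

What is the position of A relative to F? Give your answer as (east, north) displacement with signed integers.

Answer: A is at (east=-1, north=3) relative to F.

Derivation:
Place F at the origin (east=0, north=0).
  E is 1 unit northwest of F: delta (east=-1, north=+1); E at (east=-1, north=1).
  D is 3 units northeast of E: delta (east=+3, north=+3); D at (east=2, north=4).
  C is 4 units northwest of D: delta (east=-4, north=+4); C at (east=-2, north=8).
  B is 5 units south of C: delta (east=+0, north=-5); B at (east=-2, north=3).
  A is 1 unit east of B: delta (east=+1, north=+0); A at (east=-1, north=3).
Therefore A relative to F: (east=-1, north=3).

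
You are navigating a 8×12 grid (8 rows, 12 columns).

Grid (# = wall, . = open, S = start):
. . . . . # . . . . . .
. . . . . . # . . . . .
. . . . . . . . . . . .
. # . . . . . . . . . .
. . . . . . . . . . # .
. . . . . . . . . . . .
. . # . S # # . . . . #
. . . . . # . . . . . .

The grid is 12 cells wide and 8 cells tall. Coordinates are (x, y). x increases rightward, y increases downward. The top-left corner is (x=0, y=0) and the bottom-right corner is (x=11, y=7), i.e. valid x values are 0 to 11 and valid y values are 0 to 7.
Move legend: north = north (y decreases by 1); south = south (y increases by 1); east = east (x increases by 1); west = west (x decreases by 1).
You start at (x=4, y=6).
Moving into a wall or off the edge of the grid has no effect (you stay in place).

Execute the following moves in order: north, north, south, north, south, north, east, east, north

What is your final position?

Answer: Final position: (x=6, y=3)

Derivation:
Start: (x=4, y=6)
  north (north): (x=4, y=6) -> (x=4, y=5)
  north (north): (x=4, y=5) -> (x=4, y=4)
  south (south): (x=4, y=4) -> (x=4, y=5)
  north (north): (x=4, y=5) -> (x=4, y=4)
  south (south): (x=4, y=4) -> (x=4, y=5)
  north (north): (x=4, y=5) -> (x=4, y=4)
  east (east): (x=4, y=4) -> (x=5, y=4)
  east (east): (x=5, y=4) -> (x=6, y=4)
  north (north): (x=6, y=4) -> (x=6, y=3)
Final: (x=6, y=3)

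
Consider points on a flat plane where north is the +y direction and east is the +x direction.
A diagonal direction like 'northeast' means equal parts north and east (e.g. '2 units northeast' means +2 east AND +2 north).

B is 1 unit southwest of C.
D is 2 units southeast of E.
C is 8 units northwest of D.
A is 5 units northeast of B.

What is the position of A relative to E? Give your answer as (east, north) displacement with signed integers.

Answer: A is at (east=-2, north=10) relative to E.

Derivation:
Place E at the origin (east=0, north=0).
  D is 2 units southeast of E: delta (east=+2, north=-2); D at (east=2, north=-2).
  C is 8 units northwest of D: delta (east=-8, north=+8); C at (east=-6, north=6).
  B is 1 unit southwest of C: delta (east=-1, north=-1); B at (east=-7, north=5).
  A is 5 units northeast of B: delta (east=+5, north=+5); A at (east=-2, north=10).
Therefore A relative to E: (east=-2, north=10).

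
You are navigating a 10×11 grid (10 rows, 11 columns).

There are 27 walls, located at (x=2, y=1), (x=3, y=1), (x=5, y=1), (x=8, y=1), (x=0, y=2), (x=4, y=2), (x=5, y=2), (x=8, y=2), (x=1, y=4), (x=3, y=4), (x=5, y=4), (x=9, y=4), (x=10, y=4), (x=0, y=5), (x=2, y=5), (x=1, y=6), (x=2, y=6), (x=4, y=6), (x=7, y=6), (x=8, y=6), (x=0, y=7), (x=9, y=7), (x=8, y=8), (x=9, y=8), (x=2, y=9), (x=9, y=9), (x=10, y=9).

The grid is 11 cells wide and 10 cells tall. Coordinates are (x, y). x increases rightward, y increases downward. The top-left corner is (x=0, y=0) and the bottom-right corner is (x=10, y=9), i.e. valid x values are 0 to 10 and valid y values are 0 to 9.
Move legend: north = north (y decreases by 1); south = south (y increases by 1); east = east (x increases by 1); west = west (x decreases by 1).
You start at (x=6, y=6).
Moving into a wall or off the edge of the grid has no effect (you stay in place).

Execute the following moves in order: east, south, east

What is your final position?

Answer: Final position: (x=7, y=7)

Derivation:
Start: (x=6, y=6)
  east (east): blocked, stay at (x=6, y=6)
  south (south): (x=6, y=6) -> (x=6, y=7)
  east (east): (x=6, y=7) -> (x=7, y=7)
Final: (x=7, y=7)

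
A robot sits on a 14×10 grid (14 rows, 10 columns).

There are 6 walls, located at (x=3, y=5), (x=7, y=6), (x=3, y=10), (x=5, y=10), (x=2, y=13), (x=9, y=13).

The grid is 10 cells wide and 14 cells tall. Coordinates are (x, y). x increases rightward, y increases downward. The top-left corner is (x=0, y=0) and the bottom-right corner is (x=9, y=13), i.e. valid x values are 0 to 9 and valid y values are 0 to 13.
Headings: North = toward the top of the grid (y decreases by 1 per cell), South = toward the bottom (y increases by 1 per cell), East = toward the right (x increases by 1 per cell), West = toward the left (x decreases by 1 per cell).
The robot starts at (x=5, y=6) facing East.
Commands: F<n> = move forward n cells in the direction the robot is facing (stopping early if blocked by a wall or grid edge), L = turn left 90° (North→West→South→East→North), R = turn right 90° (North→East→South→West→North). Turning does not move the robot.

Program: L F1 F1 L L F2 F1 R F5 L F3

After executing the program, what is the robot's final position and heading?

Start: (x=5, y=6), facing East
  L: turn left, now facing North
  F1: move forward 1, now at (x=5, y=5)
  F1: move forward 1, now at (x=5, y=4)
  L: turn left, now facing West
  L: turn left, now facing South
  F2: move forward 2, now at (x=5, y=6)
  F1: move forward 1, now at (x=5, y=7)
  R: turn right, now facing West
  F5: move forward 5, now at (x=0, y=7)
  L: turn left, now facing South
  F3: move forward 3, now at (x=0, y=10)
Final: (x=0, y=10), facing South

Answer: Final position: (x=0, y=10), facing South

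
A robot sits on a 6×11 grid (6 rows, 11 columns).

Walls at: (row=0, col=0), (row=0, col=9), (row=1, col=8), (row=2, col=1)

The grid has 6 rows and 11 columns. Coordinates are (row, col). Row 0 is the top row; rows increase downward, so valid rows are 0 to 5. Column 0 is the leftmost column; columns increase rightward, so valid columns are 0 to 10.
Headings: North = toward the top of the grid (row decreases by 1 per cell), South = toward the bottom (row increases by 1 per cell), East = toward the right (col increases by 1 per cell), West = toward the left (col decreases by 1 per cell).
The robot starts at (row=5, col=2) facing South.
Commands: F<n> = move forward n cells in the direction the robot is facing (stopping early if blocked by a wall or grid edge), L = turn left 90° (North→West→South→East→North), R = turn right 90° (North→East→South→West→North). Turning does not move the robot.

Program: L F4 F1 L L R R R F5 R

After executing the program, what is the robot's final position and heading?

Answer: Final position: (row=5, col=7), facing West

Derivation:
Start: (row=5, col=2), facing South
  L: turn left, now facing East
  F4: move forward 4, now at (row=5, col=6)
  F1: move forward 1, now at (row=5, col=7)
  L: turn left, now facing North
  L: turn left, now facing West
  R: turn right, now facing North
  R: turn right, now facing East
  R: turn right, now facing South
  F5: move forward 0/5 (blocked), now at (row=5, col=7)
  R: turn right, now facing West
Final: (row=5, col=7), facing West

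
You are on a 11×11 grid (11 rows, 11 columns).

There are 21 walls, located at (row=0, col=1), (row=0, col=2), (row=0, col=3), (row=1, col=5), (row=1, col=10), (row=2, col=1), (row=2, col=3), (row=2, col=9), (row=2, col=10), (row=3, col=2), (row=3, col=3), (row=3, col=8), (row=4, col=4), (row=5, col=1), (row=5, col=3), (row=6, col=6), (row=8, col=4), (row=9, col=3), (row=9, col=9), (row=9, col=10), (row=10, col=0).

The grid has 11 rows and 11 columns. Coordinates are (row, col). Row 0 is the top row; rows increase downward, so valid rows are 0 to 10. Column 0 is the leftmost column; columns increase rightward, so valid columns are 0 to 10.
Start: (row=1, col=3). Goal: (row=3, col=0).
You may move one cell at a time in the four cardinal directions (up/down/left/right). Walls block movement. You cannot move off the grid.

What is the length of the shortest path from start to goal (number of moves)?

BFS from (row=1, col=3) until reaching (row=3, col=0):
  Distance 0: (row=1, col=3)
  Distance 1: (row=1, col=2), (row=1, col=4)
  Distance 2: (row=0, col=4), (row=1, col=1), (row=2, col=2), (row=2, col=4)
  Distance 3: (row=0, col=5), (row=1, col=0), (row=2, col=5), (row=3, col=4)
  Distance 4: (row=0, col=0), (row=0, col=6), (row=2, col=0), (row=2, col=6), (row=3, col=5)
  Distance 5: (row=0, col=7), (row=1, col=6), (row=2, col=7), (row=3, col=0), (row=3, col=6), (row=4, col=5)  <- goal reached here
One shortest path (5 moves): (row=1, col=3) -> (row=1, col=2) -> (row=1, col=1) -> (row=1, col=0) -> (row=2, col=0) -> (row=3, col=0)

Answer: Shortest path length: 5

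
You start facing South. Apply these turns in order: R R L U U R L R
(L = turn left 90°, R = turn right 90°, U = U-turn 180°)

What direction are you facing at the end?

Answer: Final heading: North

Derivation:
Start: South
  R (right (90° clockwise)) -> West
  R (right (90° clockwise)) -> North
  L (left (90° counter-clockwise)) -> West
  U (U-turn (180°)) -> East
  U (U-turn (180°)) -> West
  R (right (90° clockwise)) -> North
  L (left (90° counter-clockwise)) -> West
  R (right (90° clockwise)) -> North
Final: North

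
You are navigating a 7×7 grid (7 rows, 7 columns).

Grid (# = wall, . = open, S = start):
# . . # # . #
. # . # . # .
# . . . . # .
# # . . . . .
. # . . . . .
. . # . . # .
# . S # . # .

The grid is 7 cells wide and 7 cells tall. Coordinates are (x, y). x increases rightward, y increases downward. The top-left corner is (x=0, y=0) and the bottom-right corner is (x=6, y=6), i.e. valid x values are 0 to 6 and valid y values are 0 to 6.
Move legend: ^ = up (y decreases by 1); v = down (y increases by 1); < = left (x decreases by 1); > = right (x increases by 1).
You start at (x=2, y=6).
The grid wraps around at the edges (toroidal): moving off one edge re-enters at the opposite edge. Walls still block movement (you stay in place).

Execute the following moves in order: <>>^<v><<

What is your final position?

Answer: Final position: (x=1, y=0)

Derivation:
Start: (x=2, y=6)
  < (left): (x=2, y=6) -> (x=1, y=6)
  > (right): (x=1, y=6) -> (x=2, y=6)
  > (right): blocked, stay at (x=2, y=6)
  ^ (up): blocked, stay at (x=2, y=6)
  < (left): (x=2, y=6) -> (x=1, y=6)
  v (down): (x=1, y=6) -> (x=1, y=0)
  > (right): (x=1, y=0) -> (x=2, y=0)
  < (left): (x=2, y=0) -> (x=1, y=0)
  < (left): blocked, stay at (x=1, y=0)
Final: (x=1, y=0)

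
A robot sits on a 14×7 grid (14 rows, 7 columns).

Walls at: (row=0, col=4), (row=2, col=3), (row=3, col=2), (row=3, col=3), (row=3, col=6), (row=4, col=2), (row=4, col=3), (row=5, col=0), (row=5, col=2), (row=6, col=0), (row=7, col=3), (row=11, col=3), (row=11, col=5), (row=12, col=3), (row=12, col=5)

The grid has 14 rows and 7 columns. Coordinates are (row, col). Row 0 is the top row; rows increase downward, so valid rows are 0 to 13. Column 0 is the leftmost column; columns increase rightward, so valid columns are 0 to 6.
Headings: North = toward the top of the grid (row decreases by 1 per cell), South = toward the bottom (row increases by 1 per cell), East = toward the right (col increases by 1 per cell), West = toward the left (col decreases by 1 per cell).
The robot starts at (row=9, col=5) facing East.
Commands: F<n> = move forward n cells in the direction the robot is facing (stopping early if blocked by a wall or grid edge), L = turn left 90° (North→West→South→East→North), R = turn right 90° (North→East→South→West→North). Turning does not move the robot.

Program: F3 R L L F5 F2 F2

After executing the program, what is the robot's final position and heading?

Answer: Final position: (row=4, col=6), facing North

Derivation:
Start: (row=9, col=5), facing East
  F3: move forward 1/3 (blocked), now at (row=9, col=6)
  R: turn right, now facing South
  L: turn left, now facing East
  L: turn left, now facing North
  F5: move forward 5, now at (row=4, col=6)
  F2: move forward 0/2 (blocked), now at (row=4, col=6)
  F2: move forward 0/2 (blocked), now at (row=4, col=6)
Final: (row=4, col=6), facing North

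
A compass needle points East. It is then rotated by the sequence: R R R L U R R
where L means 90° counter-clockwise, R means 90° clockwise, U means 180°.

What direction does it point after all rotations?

Answer: Final heading: West

Derivation:
Start: East
  R (right (90° clockwise)) -> South
  R (right (90° clockwise)) -> West
  R (right (90° clockwise)) -> North
  L (left (90° counter-clockwise)) -> West
  U (U-turn (180°)) -> East
  R (right (90° clockwise)) -> South
  R (right (90° clockwise)) -> West
Final: West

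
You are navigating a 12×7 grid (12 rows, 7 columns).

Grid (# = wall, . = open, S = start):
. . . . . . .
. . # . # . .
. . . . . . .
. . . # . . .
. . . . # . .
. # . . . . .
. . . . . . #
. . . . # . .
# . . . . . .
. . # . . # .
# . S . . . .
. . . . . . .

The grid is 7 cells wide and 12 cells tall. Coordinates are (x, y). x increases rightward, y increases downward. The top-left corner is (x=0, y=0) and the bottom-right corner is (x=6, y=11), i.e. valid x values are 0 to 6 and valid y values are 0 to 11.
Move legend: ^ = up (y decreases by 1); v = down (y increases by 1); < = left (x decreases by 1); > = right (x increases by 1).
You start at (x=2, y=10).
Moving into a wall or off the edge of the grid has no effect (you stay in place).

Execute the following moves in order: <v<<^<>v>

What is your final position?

Start: (x=2, y=10)
  < (left): (x=2, y=10) -> (x=1, y=10)
  v (down): (x=1, y=10) -> (x=1, y=11)
  < (left): (x=1, y=11) -> (x=0, y=11)
  < (left): blocked, stay at (x=0, y=11)
  ^ (up): blocked, stay at (x=0, y=11)
  < (left): blocked, stay at (x=0, y=11)
  > (right): (x=0, y=11) -> (x=1, y=11)
  v (down): blocked, stay at (x=1, y=11)
  > (right): (x=1, y=11) -> (x=2, y=11)
Final: (x=2, y=11)

Answer: Final position: (x=2, y=11)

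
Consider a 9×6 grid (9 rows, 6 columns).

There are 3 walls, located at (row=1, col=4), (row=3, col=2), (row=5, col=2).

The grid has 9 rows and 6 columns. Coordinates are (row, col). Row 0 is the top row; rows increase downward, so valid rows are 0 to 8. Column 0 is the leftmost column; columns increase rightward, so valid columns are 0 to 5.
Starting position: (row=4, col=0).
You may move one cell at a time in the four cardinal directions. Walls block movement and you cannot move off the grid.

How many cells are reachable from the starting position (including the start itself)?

Answer: Reachable cells: 51

Derivation:
BFS flood-fill from (row=4, col=0):
  Distance 0: (row=4, col=0)
  Distance 1: (row=3, col=0), (row=4, col=1), (row=5, col=0)
  Distance 2: (row=2, col=0), (row=3, col=1), (row=4, col=2), (row=5, col=1), (row=6, col=0)
  Distance 3: (row=1, col=0), (row=2, col=1), (row=4, col=3), (row=6, col=1), (row=7, col=0)
  Distance 4: (row=0, col=0), (row=1, col=1), (row=2, col=2), (row=3, col=3), (row=4, col=4), (row=5, col=3), (row=6, col=2), (row=7, col=1), (row=8, col=0)
  Distance 5: (row=0, col=1), (row=1, col=2), (row=2, col=3), (row=3, col=4), (row=4, col=5), (row=5, col=4), (row=6, col=3), (row=7, col=2), (row=8, col=1)
  Distance 6: (row=0, col=2), (row=1, col=3), (row=2, col=4), (row=3, col=5), (row=5, col=5), (row=6, col=4), (row=7, col=3), (row=8, col=2)
  Distance 7: (row=0, col=3), (row=2, col=5), (row=6, col=5), (row=7, col=4), (row=8, col=3)
  Distance 8: (row=0, col=4), (row=1, col=5), (row=7, col=5), (row=8, col=4)
  Distance 9: (row=0, col=5), (row=8, col=5)
Total reachable: 51 (grid has 51 open cells total)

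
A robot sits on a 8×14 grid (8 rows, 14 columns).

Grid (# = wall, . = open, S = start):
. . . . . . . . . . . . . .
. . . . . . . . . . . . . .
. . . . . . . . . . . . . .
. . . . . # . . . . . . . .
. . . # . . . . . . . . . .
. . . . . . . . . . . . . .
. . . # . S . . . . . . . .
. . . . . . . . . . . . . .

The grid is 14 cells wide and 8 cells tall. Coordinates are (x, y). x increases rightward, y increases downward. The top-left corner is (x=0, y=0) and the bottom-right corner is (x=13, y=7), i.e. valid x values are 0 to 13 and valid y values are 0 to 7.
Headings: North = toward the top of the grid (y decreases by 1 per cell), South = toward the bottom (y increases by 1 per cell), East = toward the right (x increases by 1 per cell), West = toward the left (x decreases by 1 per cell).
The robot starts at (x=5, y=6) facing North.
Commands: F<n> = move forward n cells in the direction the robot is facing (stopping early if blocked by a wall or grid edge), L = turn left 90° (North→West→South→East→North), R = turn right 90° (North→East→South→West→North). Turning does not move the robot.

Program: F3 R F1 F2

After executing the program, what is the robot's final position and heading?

Answer: Final position: (x=8, y=4), facing East

Derivation:
Start: (x=5, y=6), facing North
  F3: move forward 2/3 (blocked), now at (x=5, y=4)
  R: turn right, now facing East
  F1: move forward 1, now at (x=6, y=4)
  F2: move forward 2, now at (x=8, y=4)
Final: (x=8, y=4), facing East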